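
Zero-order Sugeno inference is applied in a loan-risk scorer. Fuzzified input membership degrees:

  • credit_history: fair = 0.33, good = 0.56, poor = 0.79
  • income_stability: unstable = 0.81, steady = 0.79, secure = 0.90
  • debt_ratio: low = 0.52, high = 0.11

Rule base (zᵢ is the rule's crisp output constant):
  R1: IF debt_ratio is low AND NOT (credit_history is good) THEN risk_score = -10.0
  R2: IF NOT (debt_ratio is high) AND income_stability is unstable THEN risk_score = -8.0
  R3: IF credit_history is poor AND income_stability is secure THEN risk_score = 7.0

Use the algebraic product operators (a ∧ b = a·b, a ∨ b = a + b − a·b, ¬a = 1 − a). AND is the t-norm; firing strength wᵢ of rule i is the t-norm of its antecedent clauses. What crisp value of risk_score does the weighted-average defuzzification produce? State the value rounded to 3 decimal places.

R1 (z=-10.0): low=0.52, ¬good=1−0.56=0.44; AND[a·b] → w = 0.2288
R2 (z=-8.0): ¬high=1−0.11=0.89, unstable=0.81; AND[a·b] → w = 0.7209
R3 (z=7.0): poor=0.79, secure=0.90; AND[a·b] → w = 0.7110
Weighted average = (0.2288·-10.0 + 0.7209·-8.0 + 0.7110·7.0) / (0.2288 + 0.7209 + 0.7110)
  = -3.0782 / 1.6607 = -1.854

-1.854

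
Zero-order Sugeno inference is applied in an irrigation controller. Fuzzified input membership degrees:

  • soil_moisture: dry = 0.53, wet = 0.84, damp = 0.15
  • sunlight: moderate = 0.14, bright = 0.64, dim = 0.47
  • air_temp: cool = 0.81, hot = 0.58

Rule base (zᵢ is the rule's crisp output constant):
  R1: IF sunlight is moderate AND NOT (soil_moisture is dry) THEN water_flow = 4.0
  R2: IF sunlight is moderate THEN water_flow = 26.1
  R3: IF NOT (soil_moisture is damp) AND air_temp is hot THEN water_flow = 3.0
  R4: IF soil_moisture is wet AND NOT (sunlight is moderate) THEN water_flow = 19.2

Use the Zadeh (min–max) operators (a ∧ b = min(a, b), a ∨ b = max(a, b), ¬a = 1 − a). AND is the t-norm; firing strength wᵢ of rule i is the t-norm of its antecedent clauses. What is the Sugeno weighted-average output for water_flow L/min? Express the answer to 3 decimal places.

12.989

R1 (z=4.0): moderate=0.14, ¬dry=1−0.53=0.47; AND[min(a, b)] → w = 0.14
R2 (z=26.1): moderate=0.14 → w = 0.14
R3 (z=3.0): ¬damp=1−0.15=0.85, hot=0.58; AND[min(a, b)] → w = 0.58
R4 (z=19.2): wet=0.84, ¬moderate=1−0.14=0.86; AND[min(a, b)] → w = 0.84
Weighted average = (0.14·4.0 + 0.14·26.1 + 0.58·3.0 + 0.84·19.2) / (0.14 + 0.14 + 0.58 + 0.84)
  = 22.0820 / 1.7000 = 12.989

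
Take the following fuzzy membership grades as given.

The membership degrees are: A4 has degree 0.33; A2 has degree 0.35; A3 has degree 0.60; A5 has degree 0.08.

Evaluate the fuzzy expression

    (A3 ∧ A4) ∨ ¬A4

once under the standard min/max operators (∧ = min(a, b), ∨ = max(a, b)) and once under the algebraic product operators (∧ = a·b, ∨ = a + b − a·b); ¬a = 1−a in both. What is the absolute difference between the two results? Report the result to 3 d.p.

0.065

Under standard min/max:
  A3 ∧ A4 = min(a, b) on (0.60, 0.33) = 0.33
  ¬A4 = 1 − 0.33 = 0.67
  (A3 ∧ A4) ∨ ¬A4 = max(a, b) on (0.33, 0.67) = 0.67
  → value = 0.6700
Under algebraic product:
  A3 ∧ A4 = a·b on (0.6000, 0.3300) = 0.1980
  ¬A4 = 1 − 0.3300 = 0.6700
  (A3 ∧ A4) ∨ ¬A4 = a + b − a·b on (0.1980, 0.6700) = 0.7353
  → value = 0.7353
|0.6700 − 0.7353| = 0.065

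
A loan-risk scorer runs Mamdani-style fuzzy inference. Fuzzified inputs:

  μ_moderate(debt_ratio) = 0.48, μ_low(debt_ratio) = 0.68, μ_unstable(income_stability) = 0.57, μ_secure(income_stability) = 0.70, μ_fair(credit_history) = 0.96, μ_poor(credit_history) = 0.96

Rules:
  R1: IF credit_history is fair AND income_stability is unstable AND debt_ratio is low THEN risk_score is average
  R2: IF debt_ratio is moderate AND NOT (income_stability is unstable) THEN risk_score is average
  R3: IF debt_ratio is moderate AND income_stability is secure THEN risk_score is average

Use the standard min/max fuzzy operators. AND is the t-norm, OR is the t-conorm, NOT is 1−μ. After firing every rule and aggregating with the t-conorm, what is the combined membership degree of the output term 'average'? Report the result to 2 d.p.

R1: fair=0.96, unstable=0.57, low=0.68; AND[min(a, b)] → w = 0.57
R2: moderate=0.48, ¬unstable=1−0.57=0.43; AND[min(a, b)] → w = 0.43
R3: moderate=0.48, secure=0.70; AND[min(a, b)] → w = 0.48
Rules with consequent 'average': {R1, R2, R3} → strengths 0.57, 0.43, 0.48
Aggregate via t-conorm [max(a, b)]: 0.57

0.57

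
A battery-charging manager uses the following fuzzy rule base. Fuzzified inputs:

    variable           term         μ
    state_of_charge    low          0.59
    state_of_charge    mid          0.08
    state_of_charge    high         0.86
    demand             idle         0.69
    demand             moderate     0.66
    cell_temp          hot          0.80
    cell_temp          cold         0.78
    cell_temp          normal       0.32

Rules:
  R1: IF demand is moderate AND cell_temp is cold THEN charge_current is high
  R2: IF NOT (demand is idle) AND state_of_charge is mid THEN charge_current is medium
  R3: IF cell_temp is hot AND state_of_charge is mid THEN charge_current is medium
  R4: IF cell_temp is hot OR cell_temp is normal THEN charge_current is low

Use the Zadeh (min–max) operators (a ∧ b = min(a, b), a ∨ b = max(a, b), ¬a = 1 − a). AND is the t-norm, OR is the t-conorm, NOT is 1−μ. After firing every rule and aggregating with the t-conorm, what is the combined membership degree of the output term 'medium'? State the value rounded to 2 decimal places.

R1: moderate=0.66, cold=0.78; AND[min(a, b)] → w = 0.66
R2: ¬idle=1−0.69=0.31, mid=0.08; AND[min(a, b)] → w = 0.08
R3: hot=0.80, mid=0.08; AND[min(a, b)] → w = 0.08
R4: hot=0.80, normal=0.32; OR[max(a, b)] → w = 0.80
Rules with consequent 'medium': {R2, R3} → strengths 0.08, 0.08
Aggregate via t-conorm [max(a, b)]: 0.08

0.08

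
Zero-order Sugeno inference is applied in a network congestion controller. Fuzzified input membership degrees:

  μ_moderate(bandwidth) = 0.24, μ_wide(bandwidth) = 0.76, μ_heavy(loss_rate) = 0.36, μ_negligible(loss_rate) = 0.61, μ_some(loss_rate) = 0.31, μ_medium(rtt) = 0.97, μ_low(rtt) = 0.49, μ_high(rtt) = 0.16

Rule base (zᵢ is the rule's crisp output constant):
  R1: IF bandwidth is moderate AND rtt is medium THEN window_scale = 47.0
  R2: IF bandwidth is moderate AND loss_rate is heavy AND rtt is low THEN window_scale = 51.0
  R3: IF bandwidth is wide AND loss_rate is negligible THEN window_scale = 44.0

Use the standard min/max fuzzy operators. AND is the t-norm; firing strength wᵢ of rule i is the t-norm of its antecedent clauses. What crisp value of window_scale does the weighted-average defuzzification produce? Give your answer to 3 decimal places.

R1 (z=47.0): moderate=0.24, medium=0.97; AND[min(a, b)] → w = 0.24
R2 (z=51.0): moderate=0.24, heavy=0.36, low=0.49; AND[min(a, b)] → w = 0.24
R3 (z=44.0): wide=0.76, negligible=0.61; AND[min(a, b)] → w = 0.61
Weighted average = (0.24·47.0 + 0.24·51.0 + 0.61·44.0) / (0.24 + 0.24 + 0.61)
  = 50.3600 / 1.0900 = 46.202

46.202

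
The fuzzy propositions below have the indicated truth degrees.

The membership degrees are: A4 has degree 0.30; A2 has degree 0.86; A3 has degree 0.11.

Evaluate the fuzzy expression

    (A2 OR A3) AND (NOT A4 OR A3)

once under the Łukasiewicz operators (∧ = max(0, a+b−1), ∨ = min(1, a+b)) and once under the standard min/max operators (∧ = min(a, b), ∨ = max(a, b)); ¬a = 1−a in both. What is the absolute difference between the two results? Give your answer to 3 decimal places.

0.080

Under Łukasiewicz:
  A2 OR A3 = min(1, a+b) on (0.86, 0.11) = 0.97
  NOT A4 = 1 − 0.30 = 0.70
  NOT A4 OR A3 = min(1, a+b) on (0.70, 0.11) = 0.81
  (A2 OR A3) AND (NOT A4 OR A3) = max(0, a+b−1) on (0.97, 0.81) = 0.78
  → value = 0.7800
Under standard min/max:
  A2 OR A3 = max(a, b) on (0.86, 0.11) = 0.86
  NOT A4 = 1 − 0.30 = 0.70
  NOT A4 OR A3 = max(a, b) on (0.70, 0.11) = 0.70
  (A2 OR A3) AND (NOT A4 OR A3) = min(a, b) on (0.86, 0.70) = 0.70
  → value = 0.7000
|0.7800 − 0.7000| = 0.080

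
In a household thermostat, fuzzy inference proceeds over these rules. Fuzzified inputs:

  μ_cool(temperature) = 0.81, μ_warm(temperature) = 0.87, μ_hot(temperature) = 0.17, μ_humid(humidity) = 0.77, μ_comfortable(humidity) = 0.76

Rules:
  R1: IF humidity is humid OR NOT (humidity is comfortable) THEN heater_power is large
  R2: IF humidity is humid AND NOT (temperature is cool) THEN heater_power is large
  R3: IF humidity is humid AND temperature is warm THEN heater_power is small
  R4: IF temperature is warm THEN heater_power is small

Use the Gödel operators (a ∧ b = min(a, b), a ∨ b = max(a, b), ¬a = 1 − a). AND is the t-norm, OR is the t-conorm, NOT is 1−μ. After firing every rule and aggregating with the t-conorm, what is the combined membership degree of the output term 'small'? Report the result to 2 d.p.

0.87

R1: humid=0.77, ¬comfortable=1−0.76=0.24; OR[max(a, b)] → w = 0.77
R2: humid=0.77, ¬cool=1−0.81=0.19; AND[min(a, b)] → w = 0.19
R3: humid=0.77, warm=0.87; AND[min(a, b)] → w = 0.77
R4: warm=0.87 → w = 0.87
Rules with consequent 'small': {R3, R4} → strengths 0.77, 0.87
Aggregate via t-conorm [max(a, b)]: 0.87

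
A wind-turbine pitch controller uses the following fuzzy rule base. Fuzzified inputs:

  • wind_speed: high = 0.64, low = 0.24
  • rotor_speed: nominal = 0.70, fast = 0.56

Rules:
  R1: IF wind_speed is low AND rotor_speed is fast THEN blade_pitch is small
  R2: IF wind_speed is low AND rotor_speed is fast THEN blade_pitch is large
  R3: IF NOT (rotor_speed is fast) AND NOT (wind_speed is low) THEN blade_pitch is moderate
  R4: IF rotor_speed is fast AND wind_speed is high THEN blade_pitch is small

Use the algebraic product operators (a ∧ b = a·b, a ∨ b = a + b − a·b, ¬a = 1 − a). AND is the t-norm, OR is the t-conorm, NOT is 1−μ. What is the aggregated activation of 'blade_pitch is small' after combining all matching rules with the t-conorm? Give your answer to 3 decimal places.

R1: low=0.24, fast=0.56; AND[a·b] → w = 0.1344
R2: low=0.24, fast=0.56; AND[a·b] → w = 0.1344
R3: ¬fast=1−0.56=0.44, ¬low=1−0.24=0.76; AND[a·b] → w = 0.3344
R4: fast=0.56, high=0.64; AND[a·b] → w = 0.3584
Rules with consequent 'small': {R1, R4} → strengths 0.1344, 0.3584
Aggregate via t-conorm [a + b − a·b]: 0.4446

0.445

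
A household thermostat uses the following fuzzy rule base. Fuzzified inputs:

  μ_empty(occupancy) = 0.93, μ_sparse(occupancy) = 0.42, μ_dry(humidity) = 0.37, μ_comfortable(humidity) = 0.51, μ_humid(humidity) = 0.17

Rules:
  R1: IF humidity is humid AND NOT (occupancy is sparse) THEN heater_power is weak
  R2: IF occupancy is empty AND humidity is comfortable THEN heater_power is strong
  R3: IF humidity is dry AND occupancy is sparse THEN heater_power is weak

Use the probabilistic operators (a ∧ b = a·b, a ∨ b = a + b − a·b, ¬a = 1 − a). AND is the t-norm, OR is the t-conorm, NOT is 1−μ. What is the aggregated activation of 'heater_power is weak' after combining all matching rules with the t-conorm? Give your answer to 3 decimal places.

R1: humid=0.17, ¬sparse=1−0.42=0.58; AND[a·b] → w = 0.0986
R2: empty=0.93, comfortable=0.51; AND[a·b] → w = 0.4743
R3: dry=0.37, sparse=0.42; AND[a·b] → w = 0.1554
Rules with consequent 'weak': {R1, R3} → strengths 0.0986, 0.1554
Aggregate via t-conorm [a + b − a·b]: 0.2387

0.239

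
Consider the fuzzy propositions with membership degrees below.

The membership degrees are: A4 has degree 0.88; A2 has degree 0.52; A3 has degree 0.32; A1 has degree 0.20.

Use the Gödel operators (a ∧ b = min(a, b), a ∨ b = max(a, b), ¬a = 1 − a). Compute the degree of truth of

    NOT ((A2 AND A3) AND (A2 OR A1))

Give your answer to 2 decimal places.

0.68

A2 AND A3 = min(a, b) on (0.52, 0.32) = 0.32
A2 OR A1 = max(a, b) on (0.52, 0.20) = 0.52
(A2 AND A3) AND (A2 OR A1) = min(a, b) on (0.32, 0.52) = 0.32
NOT ((A2 AND A3) AND (A2 OR A1)) = 1 − 0.32 = 0.68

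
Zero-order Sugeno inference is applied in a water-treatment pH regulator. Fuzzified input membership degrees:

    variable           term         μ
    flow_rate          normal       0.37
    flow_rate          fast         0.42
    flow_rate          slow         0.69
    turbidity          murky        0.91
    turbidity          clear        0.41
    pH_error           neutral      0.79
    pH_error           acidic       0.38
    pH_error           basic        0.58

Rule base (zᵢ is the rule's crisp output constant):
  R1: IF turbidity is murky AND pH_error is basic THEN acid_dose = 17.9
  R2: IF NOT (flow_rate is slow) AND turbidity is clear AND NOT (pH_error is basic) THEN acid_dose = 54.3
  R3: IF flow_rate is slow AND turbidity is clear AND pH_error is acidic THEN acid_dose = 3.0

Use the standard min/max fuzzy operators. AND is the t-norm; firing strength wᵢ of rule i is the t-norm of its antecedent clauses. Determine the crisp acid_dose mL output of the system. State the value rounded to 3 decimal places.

22.327

R1 (z=17.9): murky=0.91, basic=0.58; AND[min(a, b)] → w = 0.58
R2 (z=54.3): ¬slow=1−0.69=0.31, clear=0.41, ¬basic=1−0.58=0.42; AND[min(a, b)] → w = 0.31
R3 (z=3.0): slow=0.69, clear=0.41, acidic=0.38; AND[min(a, b)] → w = 0.38
Weighted average = (0.58·17.9 + 0.31·54.3 + 0.38·3.0) / (0.58 + 0.31 + 0.38)
  = 28.3550 / 1.2700 = 22.327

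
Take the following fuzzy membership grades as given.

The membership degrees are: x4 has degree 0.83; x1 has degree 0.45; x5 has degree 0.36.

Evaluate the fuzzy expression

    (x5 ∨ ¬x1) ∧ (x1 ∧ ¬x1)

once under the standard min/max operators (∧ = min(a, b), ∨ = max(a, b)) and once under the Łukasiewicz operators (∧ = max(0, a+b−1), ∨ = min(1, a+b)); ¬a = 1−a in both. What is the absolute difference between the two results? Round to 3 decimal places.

0.450

Under standard min/max:
  ¬x1 = 1 − 0.45 = 0.55
  x5 ∨ ¬x1 = max(a, b) on (0.36, 0.55) = 0.55
  ¬x1 = 1 − 0.45 = 0.55
  x1 ∧ ¬x1 = min(a, b) on (0.45, 0.55) = 0.45
  (x5 ∨ ¬x1) ∧ (x1 ∧ ¬x1) = min(a, b) on (0.55, 0.45) = 0.45
  → value = 0.4500
Under Łukasiewicz:
  ¬x1 = 1 − 0.45 = 0.55
  x5 ∨ ¬x1 = min(1, a+b) on (0.36, 0.55) = 0.91
  ¬x1 = 1 − 0.45 = 0.55
  x1 ∧ ¬x1 = max(0, a+b−1) on (0.45, 0.55) = 0.00
  (x5 ∨ ¬x1) ∧ (x1 ∧ ¬x1) = max(0, a+b−1) on (0.91, 0.00) = 0.00
  → value = 0.0000
|0.4500 − 0.0000| = 0.450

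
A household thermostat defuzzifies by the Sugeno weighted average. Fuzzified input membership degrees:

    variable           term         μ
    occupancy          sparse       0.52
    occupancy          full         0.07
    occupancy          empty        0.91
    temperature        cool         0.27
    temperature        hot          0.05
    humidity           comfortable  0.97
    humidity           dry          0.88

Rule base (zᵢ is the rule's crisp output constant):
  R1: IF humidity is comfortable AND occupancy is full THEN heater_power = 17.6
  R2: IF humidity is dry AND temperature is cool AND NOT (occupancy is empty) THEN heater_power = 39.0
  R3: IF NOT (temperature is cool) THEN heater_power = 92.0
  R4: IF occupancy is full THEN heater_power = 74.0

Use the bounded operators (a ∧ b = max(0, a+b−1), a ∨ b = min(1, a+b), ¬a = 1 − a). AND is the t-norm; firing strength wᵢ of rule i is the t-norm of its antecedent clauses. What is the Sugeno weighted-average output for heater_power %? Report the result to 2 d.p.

86.96

R1 (z=17.6): comfortable=0.97, full=0.07; AND[max(0, a+b−1)] → w = 0.04
R2 (z=39.0): dry=0.88, cool=0.27, ¬empty=1−0.91=0.09; AND[max(0, a+b−1)] → w = 0.00
R3 (z=92.0): ¬cool=1−0.27=0.73 → w = 0.73
R4 (z=74.0): full=0.07 → w = 0.07
Weighted average = (0.04·17.6 + 0.00·39.0 + 0.73·92.0 + 0.07·74.0) / (0.04 + 0.00 + 0.73 + 0.07)
  = 73.0440 / 0.8400 = 86.96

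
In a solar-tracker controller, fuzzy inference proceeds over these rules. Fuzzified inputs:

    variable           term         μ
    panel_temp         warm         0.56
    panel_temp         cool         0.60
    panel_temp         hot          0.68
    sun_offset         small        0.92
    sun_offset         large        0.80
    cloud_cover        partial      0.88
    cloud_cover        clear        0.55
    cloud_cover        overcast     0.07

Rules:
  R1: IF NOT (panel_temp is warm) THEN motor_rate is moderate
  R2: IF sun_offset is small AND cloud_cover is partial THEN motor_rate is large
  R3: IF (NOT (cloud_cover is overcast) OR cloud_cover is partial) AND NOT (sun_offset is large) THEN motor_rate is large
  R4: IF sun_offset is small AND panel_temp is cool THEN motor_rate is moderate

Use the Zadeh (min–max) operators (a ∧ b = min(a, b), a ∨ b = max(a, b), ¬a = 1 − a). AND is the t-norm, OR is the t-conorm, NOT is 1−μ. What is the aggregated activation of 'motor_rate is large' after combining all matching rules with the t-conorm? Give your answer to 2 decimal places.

R1: ¬warm=1−0.56=0.44 → w = 0.44
R2: small=0.92, partial=0.88; AND[min(a, b)] → w = 0.88
R3: (¬overcast=1−0.07=0.93 OR partial=0.88) = 0.93; AND[min(a, b)] with ¬large=1−0.80=0.20 → w = 0.20
R4: small=0.92, cool=0.60; AND[min(a, b)] → w = 0.60
Rules with consequent 'large': {R2, R3} → strengths 0.88, 0.20
Aggregate via t-conorm [max(a, b)]: 0.88

0.88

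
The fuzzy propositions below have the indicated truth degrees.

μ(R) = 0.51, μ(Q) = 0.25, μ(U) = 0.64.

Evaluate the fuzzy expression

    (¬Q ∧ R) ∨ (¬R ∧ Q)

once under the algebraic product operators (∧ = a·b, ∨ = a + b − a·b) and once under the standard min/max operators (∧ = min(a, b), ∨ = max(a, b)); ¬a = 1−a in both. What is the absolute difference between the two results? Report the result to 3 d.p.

0.052

Under algebraic product:
  ¬Q = 1 − 0.2500 = 0.7500
  ¬Q ∧ R = a·b on (0.7500, 0.5100) = 0.3825
  ¬R = 1 − 0.5100 = 0.4900
  ¬R ∧ Q = a·b on (0.4900, 0.2500) = 0.1225
  (¬Q ∧ R) ∨ (¬R ∧ Q) = a + b − a·b on (0.3825, 0.1225) = 0.4581
  → value = 0.4581
Under standard min/max:
  ¬Q = 1 − 0.25 = 0.75
  ¬Q ∧ R = min(a, b) on (0.75, 0.51) = 0.51
  ¬R = 1 − 0.51 = 0.49
  ¬R ∧ Q = min(a, b) on (0.49, 0.25) = 0.25
  (¬Q ∧ R) ∨ (¬R ∧ Q) = max(a, b) on (0.51, 0.25) = 0.51
  → value = 0.5100
|0.4581 − 0.5100| = 0.052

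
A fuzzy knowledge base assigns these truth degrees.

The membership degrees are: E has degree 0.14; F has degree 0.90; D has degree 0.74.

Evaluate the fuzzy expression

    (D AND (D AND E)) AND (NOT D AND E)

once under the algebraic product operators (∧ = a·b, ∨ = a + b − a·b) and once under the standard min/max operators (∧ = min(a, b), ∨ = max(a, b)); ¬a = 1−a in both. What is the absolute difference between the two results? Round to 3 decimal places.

Under algebraic product:
  D AND E = a·b on (0.7400, 0.1400) = 0.1036
  D AND (D AND E) = a·b on (0.7400, 0.1036) = 0.0767
  NOT D = 1 − 0.7400 = 0.2600
  NOT D AND E = a·b on (0.2600, 0.1400) = 0.0364
  (D AND (D AND E)) AND (NOT D AND E) = a·b on (0.0767, 0.0364) = 0.0028
  → value = 0.0028
Under standard min/max:
  D AND E = min(a, b) on (0.74, 0.14) = 0.14
  D AND (D AND E) = min(a, b) on (0.74, 0.14) = 0.14
  NOT D = 1 − 0.74 = 0.26
  NOT D AND E = min(a, b) on (0.26, 0.14) = 0.14
  (D AND (D AND E)) AND (NOT D AND E) = min(a, b) on (0.14, 0.14) = 0.14
  → value = 0.1400
|0.0028 − 0.1400| = 0.137

0.137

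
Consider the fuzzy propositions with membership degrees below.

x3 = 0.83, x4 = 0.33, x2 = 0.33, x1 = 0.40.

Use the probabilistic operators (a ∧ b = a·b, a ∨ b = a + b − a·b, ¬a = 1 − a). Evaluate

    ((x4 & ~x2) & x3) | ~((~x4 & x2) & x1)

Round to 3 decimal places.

0.928

~x2 = 1 − 0.3300 = 0.6700
x4 & ~x2 = a·b on (0.3300, 0.6700) = 0.2211
(x4 & ~x2) & x3 = a·b on (0.2211, 0.8300) = 0.1835
~x4 = 1 − 0.3300 = 0.6700
~x4 & x2 = a·b on (0.6700, 0.3300) = 0.2211
(~x4 & x2) & x1 = a·b on (0.2211, 0.4000) = 0.0884
~((~x4 & x2) & x1) = 1 − 0.0884 = 0.9116
((x4 & ~x2) & x3) | ~((~x4 & x2) & x1) = a + b − a·b on (0.1835, 0.9116) = 0.9278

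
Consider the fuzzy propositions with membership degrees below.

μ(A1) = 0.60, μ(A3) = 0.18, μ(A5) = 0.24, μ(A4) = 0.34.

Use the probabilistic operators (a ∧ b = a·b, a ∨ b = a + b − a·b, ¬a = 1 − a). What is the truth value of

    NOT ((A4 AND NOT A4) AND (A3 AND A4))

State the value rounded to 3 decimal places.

0.986

NOT A4 = 1 − 0.3400 = 0.6600
A4 AND NOT A4 = a·b on (0.3400, 0.6600) = 0.2244
A3 AND A4 = a·b on (0.1800, 0.3400) = 0.0612
(A4 AND NOT A4) AND (A3 AND A4) = a·b on (0.2244, 0.0612) = 0.0137
NOT ((A4 AND NOT A4) AND (A3 AND A4)) = 1 − 0.0137 = 0.9863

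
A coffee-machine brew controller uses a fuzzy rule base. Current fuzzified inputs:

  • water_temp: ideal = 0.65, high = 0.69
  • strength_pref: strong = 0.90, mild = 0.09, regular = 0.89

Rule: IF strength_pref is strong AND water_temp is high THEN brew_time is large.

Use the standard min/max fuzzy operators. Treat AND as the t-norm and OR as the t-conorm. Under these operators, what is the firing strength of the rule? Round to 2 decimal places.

firing strength: strong=0.90, high=0.69; AND[min(a, b)] → w = 0.69

0.69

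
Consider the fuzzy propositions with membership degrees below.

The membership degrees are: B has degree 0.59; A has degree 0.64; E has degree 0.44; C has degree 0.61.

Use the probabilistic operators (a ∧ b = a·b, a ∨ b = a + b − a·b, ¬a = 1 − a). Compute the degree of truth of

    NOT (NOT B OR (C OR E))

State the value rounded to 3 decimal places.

NOT B = 1 − 0.5900 = 0.4100
C OR E = a + b − a·b on (0.6100, 0.4400) = 0.7816
NOT B OR (C OR E) = a + b − a·b on (0.4100, 0.7816) = 0.8711
NOT (NOT B OR (C OR E)) = 1 − 0.8711 = 0.1289

0.129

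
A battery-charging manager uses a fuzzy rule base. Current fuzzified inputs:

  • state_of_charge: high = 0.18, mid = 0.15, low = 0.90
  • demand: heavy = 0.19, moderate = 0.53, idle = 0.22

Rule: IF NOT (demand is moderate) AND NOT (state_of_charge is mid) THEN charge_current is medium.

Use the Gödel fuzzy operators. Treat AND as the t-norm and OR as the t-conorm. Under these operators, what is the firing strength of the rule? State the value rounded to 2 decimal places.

0.47

firing strength: ¬moderate=1−0.53=0.47, ¬mid=1−0.15=0.85; AND[min(a, b)] → w = 0.47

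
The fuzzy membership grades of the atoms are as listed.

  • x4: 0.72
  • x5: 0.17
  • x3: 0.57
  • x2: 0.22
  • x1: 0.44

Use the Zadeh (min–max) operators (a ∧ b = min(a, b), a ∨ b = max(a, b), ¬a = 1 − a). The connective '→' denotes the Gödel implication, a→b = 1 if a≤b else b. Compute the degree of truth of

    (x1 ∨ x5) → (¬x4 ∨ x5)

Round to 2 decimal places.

x1 ∨ x5 = max(a, b) on (0.44, 0.17) = 0.44
¬x4 = 1 − 0.72 = 0.28
¬x4 ∨ x5 = max(a, b) on (0.28, 0.17) = 0.28
(x1 ∨ x5) → (¬x4 ∨ x5)  [Gödel: 1 if a≤b else b] with a=0.44, b=0.28 → 0.28

0.28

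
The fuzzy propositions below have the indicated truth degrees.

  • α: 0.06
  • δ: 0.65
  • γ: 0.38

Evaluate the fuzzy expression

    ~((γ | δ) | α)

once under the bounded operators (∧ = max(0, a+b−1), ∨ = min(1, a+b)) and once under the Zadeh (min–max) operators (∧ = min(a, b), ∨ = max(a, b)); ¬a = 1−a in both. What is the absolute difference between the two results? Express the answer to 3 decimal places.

Under bounded:
  γ | δ = min(1, a+b) on (0.38, 0.65) = 1.00
  (γ | δ) | α = min(1, a+b) on (1.00, 0.06) = 1.00
  ~((γ | δ) | α) = 1 − 1.00 = 0.00
  → value = 0.0000
Under Zadeh (min–max):
  γ | δ = max(a, b) on (0.38, 0.65) = 0.65
  (γ | δ) | α = max(a, b) on (0.65, 0.06) = 0.65
  ~((γ | δ) | α) = 1 − 0.65 = 0.35
  → value = 0.3500
|0.0000 − 0.3500| = 0.350

0.350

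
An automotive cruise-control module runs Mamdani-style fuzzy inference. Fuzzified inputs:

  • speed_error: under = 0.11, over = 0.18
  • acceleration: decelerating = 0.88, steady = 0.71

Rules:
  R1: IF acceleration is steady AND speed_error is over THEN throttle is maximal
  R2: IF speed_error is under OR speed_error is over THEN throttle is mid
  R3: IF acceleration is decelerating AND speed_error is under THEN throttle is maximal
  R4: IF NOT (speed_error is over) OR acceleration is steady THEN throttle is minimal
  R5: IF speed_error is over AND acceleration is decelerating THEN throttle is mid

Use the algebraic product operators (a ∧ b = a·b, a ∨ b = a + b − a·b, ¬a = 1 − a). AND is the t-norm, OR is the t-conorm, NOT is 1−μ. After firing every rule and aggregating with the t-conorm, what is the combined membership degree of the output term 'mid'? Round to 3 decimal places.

0.386

R1: steady=0.71, over=0.18; AND[a·b] → w = 0.1278
R2: under=0.11, over=0.18; OR[a + b − a·b] → w = 0.2702
R3: decelerating=0.88, under=0.11; AND[a·b] → w = 0.0968
R4: ¬over=1−0.18=0.82, steady=0.71; OR[a + b − a·b] → w = 0.9478
R5: over=0.18, decelerating=0.88; AND[a·b] → w = 0.1584
Rules with consequent 'mid': {R2, R5} → strengths 0.2702, 0.1584
Aggregate via t-conorm [a + b − a·b]: 0.3858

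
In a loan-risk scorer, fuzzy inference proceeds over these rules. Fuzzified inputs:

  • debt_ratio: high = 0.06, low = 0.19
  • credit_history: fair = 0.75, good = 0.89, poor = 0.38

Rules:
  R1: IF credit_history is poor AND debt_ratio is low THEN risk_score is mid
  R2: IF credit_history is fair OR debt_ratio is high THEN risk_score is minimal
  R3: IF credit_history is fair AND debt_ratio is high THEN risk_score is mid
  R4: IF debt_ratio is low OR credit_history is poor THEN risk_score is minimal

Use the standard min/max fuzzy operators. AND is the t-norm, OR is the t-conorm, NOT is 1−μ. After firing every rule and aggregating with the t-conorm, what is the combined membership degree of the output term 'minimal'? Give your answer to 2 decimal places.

R1: poor=0.38, low=0.19; AND[min(a, b)] → w = 0.19
R2: fair=0.75, high=0.06; OR[max(a, b)] → w = 0.75
R3: fair=0.75, high=0.06; AND[min(a, b)] → w = 0.06
R4: low=0.19, poor=0.38; OR[max(a, b)] → w = 0.38
Rules with consequent 'minimal': {R2, R4} → strengths 0.75, 0.38
Aggregate via t-conorm [max(a, b)]: 0.75

0.75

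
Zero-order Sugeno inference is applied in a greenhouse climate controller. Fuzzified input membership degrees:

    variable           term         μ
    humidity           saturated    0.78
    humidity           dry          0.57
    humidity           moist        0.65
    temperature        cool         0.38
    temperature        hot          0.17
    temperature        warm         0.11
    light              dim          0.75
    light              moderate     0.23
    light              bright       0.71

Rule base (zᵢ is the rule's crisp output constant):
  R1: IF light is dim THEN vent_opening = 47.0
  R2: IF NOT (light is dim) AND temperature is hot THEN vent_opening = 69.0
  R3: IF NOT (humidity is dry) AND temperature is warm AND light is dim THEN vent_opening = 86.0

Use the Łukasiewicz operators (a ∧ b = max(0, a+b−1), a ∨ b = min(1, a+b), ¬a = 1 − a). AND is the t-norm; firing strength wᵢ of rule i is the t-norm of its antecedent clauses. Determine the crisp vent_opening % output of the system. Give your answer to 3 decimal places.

R1 (z=47.0): dim=0.75 → w = 0.75
R2 (z=69.0): ¬dim=1−0.75=0.25, hot=0.17; AND[max(0, a+b−1)] → w = 0.00
R3 (z=86.0): ¬dry=1−0.57=0.43, warm=0.11, dim=0.75; AND[max(0, a+b−1)] → w = 0.00
Weighted average = (0.75·47.0 + 0.00·69.0 + 0.00·86.0) / (0.75 + 0.00 + 0.00)
  = 35.2500 / 0.7500 = 47.000

47.000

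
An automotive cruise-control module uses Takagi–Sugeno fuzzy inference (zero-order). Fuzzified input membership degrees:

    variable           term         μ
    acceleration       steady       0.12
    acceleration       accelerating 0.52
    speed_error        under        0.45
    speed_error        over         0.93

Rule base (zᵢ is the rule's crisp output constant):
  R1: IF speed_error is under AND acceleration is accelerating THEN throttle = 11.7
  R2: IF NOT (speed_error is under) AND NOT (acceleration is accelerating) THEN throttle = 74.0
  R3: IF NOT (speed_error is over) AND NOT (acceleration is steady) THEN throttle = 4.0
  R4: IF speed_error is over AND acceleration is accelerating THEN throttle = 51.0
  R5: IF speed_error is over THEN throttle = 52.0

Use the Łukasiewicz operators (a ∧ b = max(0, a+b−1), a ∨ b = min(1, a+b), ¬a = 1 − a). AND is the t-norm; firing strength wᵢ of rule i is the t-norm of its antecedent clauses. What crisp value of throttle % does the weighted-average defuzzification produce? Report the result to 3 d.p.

R1 (z=11.7): under=0.45, accelerating=0.52; AND[max(0, a+b−1)] → w = 0.00
R2 (z=74.0): ¬under=1−0.45=0.55, ¬accelerating=1−0.52=0.48; AND[max(0, a+b−1)] → w = 0.03
R3 (z=4.0): ¬over=1−0.93=0.07, ¬steady=1−0.12=0.88; AND[max(0, a+b−1)] → w = 0.00
R4 (z=51.0): over=0.93, accelerating=0.52; AND[max(0, a+b−1)] → w = 0.45
R5 (z=52.0): over=0.93 → w = 0.93
Weighted average = (0.00·11.7 + 0.03·74.0 + 0.00·4.0 + 0.45·51.0 + 0.93·52.0) / (0.00 + 0.03 + 0.00 + 0.45 + 0.93)
  = 73.5300 / 1.4100 = 52.149

52.149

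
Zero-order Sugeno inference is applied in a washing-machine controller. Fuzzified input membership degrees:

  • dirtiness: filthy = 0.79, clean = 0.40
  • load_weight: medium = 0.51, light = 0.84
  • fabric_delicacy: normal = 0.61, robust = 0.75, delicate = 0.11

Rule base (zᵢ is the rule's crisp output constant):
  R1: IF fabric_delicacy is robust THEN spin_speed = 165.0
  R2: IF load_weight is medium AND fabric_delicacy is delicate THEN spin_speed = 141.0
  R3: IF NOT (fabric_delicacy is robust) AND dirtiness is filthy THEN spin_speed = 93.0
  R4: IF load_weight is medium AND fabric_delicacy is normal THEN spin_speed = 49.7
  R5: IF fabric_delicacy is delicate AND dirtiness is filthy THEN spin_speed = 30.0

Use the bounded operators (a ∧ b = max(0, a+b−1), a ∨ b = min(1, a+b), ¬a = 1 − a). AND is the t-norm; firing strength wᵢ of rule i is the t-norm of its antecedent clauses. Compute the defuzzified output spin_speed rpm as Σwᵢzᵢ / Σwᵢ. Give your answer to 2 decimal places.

146.63

R1 (z=165.0): robust=0.75 → w = 0.75
R2 (z=141.0): medium=0.51, delicate=0.11; AND[max(0, a+b−1)] → w = 0.00
R3 (z=93.0): ¬robust=1−0.75=0.25, filthy=0.79; AND[max(0, a+b−1)] → w = 0.04
R4 (z=49.7): medium=0.51, normal=0.61; AND[max(0, a+b−1)] → w = 0.12
R5 (z=30.0): delicate=0.11, filthy=0.79; AND[max(0, a+b−1)] → w = 0.00
Weighted average = (0.75·165.0 + 0.00·141.0 + 0.04·93.0 + 0.12·49.7 + 0.00·30.0) / (0.75 + 0.00 + 0.04 + 0.12 + 0.00)
  = 133.4340 / 0.9100 = 146.63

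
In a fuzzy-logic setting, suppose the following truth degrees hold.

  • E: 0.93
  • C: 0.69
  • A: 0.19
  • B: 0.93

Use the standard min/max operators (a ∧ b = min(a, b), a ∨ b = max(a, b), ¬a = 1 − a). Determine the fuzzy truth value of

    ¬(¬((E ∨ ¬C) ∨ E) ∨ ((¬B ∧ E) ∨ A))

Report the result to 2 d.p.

0.81

¬C = 1 − 0.69 = 0.31
E ∨ ¬C = max(a, b) on (0.93, 0.31) = 0.93
(E ∨ ¬C) ∨ E = max(a, b) on (0.93, 0.93) = 0.93
¬((E ∨ ¬C) ∨ E) = 1 − 0.93 = 0.07
¬B = 1 − 0.93 = 0.07
¬B ∧ E = min(a, b) on (0.07, 0.93) = 0.07
(¬B ∧ E) ∨ A = max(a, b) on (0.07, 0.19) = 0.19
¬((E ∨ ¬C) ∨ E) ∨ ((¬B ∧ E) ∨ A) = max(a, b) on (0.07, 0.19) = 0.19
¬(¬((E ∨ ¬C) ∨ E) ∨ ((¬B ∧ E) ∨ A)) = 1 − 0.19 = 0.81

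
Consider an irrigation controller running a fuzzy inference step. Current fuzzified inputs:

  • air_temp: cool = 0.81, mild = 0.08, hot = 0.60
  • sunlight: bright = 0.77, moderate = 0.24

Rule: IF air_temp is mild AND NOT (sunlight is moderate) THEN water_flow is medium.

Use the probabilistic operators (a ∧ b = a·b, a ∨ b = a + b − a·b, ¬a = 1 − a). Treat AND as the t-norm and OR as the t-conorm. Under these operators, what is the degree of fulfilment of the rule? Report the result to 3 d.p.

firing strength: mild=0.08, ¬moderate=1−0.24=0.76; AND[a·b] → w = 0.0608

0.061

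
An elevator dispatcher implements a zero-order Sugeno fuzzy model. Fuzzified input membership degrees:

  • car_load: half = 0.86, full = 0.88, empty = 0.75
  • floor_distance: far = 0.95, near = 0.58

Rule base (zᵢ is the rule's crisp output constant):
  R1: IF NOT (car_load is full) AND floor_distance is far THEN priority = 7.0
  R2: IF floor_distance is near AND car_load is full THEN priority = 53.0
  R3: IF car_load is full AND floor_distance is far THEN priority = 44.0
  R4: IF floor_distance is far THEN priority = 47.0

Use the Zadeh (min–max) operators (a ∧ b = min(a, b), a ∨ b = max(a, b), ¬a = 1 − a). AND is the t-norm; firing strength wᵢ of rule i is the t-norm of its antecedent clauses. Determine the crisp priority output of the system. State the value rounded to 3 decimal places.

R1 (z=7.0): ¬full=1−0.88=0.12, far=0.95; AND[min(a, b)] → w = 0.12
R2 (z=53.0): near=0.58, full=0.88; AND[min(a, b)] → w = 0.58
R3 (z=44.0): full=0.88, far=0.95; AND[min(a, b)] → w = 0.88
R4 (z=47.0): far=0.95 → w = 0.95
Weighted average = (0.12·7.0 + 0.58·53.0 + 0.88·44.0 + 0.95·47.0) / (0.12 + 0.58 + 0.88 + 0.95)
  = 114.9500 / 2.5300 = 45.435

45.435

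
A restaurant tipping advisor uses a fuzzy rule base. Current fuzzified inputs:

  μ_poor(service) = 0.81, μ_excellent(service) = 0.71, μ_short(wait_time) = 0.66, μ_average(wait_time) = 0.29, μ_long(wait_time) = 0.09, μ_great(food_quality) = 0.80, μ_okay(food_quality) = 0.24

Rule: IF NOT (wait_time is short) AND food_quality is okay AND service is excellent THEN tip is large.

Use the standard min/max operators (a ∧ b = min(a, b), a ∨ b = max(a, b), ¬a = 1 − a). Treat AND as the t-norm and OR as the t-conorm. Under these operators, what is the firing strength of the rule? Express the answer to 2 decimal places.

firing strength: ¬short=1−0.66=0.34, okay=0.24, excellent=0.71; AND[min(a, b)] → w = 0.24

0.24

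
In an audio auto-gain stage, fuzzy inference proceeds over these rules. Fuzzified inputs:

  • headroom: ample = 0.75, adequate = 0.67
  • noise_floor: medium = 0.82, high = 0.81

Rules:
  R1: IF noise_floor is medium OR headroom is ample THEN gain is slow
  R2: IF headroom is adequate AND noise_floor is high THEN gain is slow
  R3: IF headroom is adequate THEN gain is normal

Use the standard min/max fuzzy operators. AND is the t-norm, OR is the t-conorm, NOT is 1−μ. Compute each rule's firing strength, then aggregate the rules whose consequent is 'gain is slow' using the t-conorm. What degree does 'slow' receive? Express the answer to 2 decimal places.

0.82

R1: medium=0.82, ample=0.75; OR[max(a, b)] → w = 0.82
R2: adequate=0.67, high=0.81; AND[min(a, b)] → w = 0.67
R3: adequate=0.67 → w = 0.67
Rules with consequent 'slow': {R1, R2} → strengths 0.82, 0.67
Aggregate via t-conorm [max(a, b)]: 0.82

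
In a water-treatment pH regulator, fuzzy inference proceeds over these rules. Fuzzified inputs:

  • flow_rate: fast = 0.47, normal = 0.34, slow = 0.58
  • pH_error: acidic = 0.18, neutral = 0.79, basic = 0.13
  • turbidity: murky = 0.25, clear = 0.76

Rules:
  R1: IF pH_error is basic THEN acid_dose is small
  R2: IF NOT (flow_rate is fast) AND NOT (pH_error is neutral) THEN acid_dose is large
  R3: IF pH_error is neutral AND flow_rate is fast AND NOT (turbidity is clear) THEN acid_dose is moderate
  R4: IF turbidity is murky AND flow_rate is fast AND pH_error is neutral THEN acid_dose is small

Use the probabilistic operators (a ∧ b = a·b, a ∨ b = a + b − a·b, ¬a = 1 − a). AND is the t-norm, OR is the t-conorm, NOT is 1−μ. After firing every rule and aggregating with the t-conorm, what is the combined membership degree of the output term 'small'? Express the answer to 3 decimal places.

R1: basic=0.13 → w = 0.1300
R2: ¬fast=1−0.47=0.53, ¬neutral=1−0.79=0.21; AND[a·b] → w = 0.1113
R3: neutral=0.79, fast=0.47, ¬clear=1−0.76=0.24; AND[a·b] → w = 0.0891
R4: murky=0.25, fast=0.47, neutral=0.79; AND[a·b] → w = 0.0928
Rules with consequent 'small': {R1, R4} → strengths 0.1300, 0.0928
Aggregate via t-conorm [a + b − a·b]: 0.2108

0.211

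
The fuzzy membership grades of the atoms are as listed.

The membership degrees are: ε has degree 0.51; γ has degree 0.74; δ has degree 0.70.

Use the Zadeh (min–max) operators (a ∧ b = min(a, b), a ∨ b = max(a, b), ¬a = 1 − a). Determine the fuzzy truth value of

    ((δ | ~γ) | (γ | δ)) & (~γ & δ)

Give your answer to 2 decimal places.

0.26

~γ = 1 − 0.74 = 0.26
δ | ~γ = max(a, b) on (0.70, 0.26) = 0.70
γ | δ = max(a, b) on (0.74, 0.70) = 0.74
(δ | ~γ) | (γ | δ) = max(a, b) on (0.70, 0.74) = 0.74
~γ = 1 − 0.74 = 0.26
~γ & δ = min(a, b) on (0.26, 0.70) = 0.26
((δ | ~γ) | (γ | δ)) & (~γ & δ) = min(a, b) on (0.74, 0.26) = 0.26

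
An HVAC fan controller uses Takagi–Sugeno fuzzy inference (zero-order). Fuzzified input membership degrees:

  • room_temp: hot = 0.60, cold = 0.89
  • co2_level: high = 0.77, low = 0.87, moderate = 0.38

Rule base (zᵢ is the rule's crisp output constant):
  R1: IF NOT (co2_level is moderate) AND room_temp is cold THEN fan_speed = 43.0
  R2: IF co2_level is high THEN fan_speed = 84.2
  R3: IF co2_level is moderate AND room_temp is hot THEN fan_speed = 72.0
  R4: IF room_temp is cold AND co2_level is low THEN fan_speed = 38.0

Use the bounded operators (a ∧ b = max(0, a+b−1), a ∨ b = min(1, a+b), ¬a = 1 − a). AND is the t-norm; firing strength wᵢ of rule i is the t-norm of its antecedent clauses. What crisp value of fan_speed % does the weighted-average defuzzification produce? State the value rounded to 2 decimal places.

56.69

R1 (z=43.0): ¬moderate=1−0.38=0.62, cold=0.89; AND[max(0, a+b−1)] → w = 0.51
R2 (z=84.2): high=0.77 → w = 0.77
R3 (z=72.0): moderate=0.38, hot=0.60; AND[max(0, a+b−1)] → w = 0.00
R4 (z=38.0): cold=0.89, low=0.87; AND[max(0, a+b−1)] → w = 0.76
Weighted average = (0.51·43.0 + 0.77·84.2 + 0.00·72.0 + 0.76·38.0) / (0.51 + 0.77 + 0.00 + 0.76)
  = 115.6440 / 2.0400 = 56.69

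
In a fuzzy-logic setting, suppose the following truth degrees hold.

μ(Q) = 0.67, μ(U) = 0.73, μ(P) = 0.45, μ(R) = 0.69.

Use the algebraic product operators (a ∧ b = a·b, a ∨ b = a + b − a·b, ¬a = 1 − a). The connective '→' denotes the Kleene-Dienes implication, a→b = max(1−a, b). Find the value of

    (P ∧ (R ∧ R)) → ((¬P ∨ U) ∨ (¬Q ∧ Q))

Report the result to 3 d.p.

R ∧ R = a·b on (0.6900, 0.6900) = 0.4761
P ∧ (R ∧ R) = a·b on (0.4500, 0.4761) = 0.2142
¬P = 1 − 0.4500 = 0.5500
¬P ∨ U = a + b − a·b on (0.5500, 0.7300) = 0.8785
¬Q = 1 − 0.6700 = 0.3300
¬Q ∧ Q = a·b on (0.3300, 0.6700) = 0.2211
(¬P ∨ U) ∨ (¬Q ∧ Q) = a + b − a·b on (0.8785, 0.2211) = 0.9054
(P ∧ (R ∧ R)) → ((¬P ∨ U) ∨ (¬Q ∧ Q))  [Kleene-Dienes: max(1−a, b)] with a=0.2142, b=0.9054 → 0.9054

0.905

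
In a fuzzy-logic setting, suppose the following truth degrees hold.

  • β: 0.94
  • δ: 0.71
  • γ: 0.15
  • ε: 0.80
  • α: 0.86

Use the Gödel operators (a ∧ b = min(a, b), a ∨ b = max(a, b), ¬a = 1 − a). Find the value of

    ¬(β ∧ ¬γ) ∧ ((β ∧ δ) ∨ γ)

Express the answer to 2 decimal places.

0.15

¬γ = 1 − 0.15 = 0.85
β ∧ ¬γ = min(a, b) on (0.94, 0.85) = 0.85
¬(β ∧ ¬γ) = 1 − 0.85 = 0.15
β ∧ δ = min(a, b) on (0.94, 0.71) = 0.71
(β ∧ δ) ∨ γ = max(a, b) on (0.71, 0.15) = 0.71
¬(β ∧ ¬γ) ∧ ((β ∧ δ) ∨ γ) = min(a, b) on (0.15, 0.71) = 0.15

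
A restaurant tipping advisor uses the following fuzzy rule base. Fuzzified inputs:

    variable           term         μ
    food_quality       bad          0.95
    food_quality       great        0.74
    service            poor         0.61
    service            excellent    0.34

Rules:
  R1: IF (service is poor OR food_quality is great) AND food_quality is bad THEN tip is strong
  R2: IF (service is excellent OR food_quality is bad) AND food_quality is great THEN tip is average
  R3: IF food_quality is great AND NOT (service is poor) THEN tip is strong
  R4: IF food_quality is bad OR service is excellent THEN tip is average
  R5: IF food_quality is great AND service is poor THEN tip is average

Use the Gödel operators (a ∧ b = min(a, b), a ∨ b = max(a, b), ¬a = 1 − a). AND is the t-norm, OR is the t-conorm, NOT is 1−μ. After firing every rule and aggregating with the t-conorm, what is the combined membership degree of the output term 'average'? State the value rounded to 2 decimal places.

R1: (poor=0.61 OR great=0.74) = 0.74; AND[min(a, b)] with bad=0.95 → w = 0.74
R2: (excellent=0.34 OR bad=0.95) = 0.95; AND[min(a, b)] with great=0.74 → w = 0.74
R3: great=0.74, ¬poor=1−0.61=0.39; AND[min(a, b)] → w = 0.39
R4: bad=0.95, excellent=0.34; OR[max(a, b)] → w = 0.95
R5: great=0.74, poor=0.61; AND[min(a, b)] → w = 0.61
Rules with consequent 'average': {R2, R4, R5} → strengths 0.74, 0.95, 0.61
Aggregate via t-conorm [max(a, b)]: 0.95

0.95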